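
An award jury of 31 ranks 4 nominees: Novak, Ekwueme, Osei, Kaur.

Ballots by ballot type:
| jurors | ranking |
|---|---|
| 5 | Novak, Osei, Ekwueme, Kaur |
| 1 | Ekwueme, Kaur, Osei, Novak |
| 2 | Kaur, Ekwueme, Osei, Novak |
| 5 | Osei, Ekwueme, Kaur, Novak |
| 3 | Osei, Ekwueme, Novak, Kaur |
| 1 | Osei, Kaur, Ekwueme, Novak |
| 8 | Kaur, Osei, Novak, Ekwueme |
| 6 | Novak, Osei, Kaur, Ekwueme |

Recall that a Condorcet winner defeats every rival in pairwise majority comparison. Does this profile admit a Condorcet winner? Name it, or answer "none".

Osei

Pairwise majorities:
Novak vs Ekwueme: Novak preferred on 5+8+6 = 19 ballots; Novak wins 19–12.
Novak vs Osei: Osei wins 20–11.
Novak vs Kaur: Novak preferred on 5+3+6 = 14 ballots; Kaur wins 17–14.
Ekwueme vs Osei: 1+2 = 3 for Ekwueme, 28 for Osei — Osei by 28–3.
Ekwueme vs Kaur: 5+1+5+3 = 14 for Ekwueme, 17 for Kaur — Kaur by 17–14.
Osei vs Kaur: 20 to 11, Osei.
Osei defeats every rival head-to-head and is the Condorcet winner.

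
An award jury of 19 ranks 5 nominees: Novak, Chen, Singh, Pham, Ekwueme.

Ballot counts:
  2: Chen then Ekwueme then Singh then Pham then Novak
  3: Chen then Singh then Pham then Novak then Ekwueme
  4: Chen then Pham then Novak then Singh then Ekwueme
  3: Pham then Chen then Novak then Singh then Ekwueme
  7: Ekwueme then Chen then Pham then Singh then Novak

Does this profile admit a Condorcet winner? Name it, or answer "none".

Chen

Pairwise majorities:
Novak–Chen: Chen 19–0.
Novak vs Singh: Singh wins 12–7.
Novak vs Pham: Pham, 19–0.
Novak vs Ekwueme: Novak wins 10–9.
Chen vs Singh: Chen, 19–0.
Chen vs Pham: Chen, 16–3.
Chen vs Ekwueme: Chen, 12–7.
Singh vs Pham: Pham, 14–5.
Singh vs Ekwueme: Singh wins 10–9.
Pham vs Ekwueme: Pham wins 10–9.
Chen wins every pairwise contest, so Chen is the Condorcet winner.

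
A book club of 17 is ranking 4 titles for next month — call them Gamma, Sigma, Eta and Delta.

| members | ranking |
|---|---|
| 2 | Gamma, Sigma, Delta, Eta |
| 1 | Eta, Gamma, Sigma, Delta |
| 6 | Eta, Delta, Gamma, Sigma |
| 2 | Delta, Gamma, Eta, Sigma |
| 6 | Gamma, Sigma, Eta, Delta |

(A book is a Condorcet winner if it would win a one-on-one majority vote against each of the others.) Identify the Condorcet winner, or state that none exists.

Gamma

Check each pair by majority over 17 ballots:
Gamma vs Sigma: Gamma preferred on 2+1+6+2+6 = 17 ballots; Gamma wins 17–0.
Gamma vs Eta: Gamma preferred on 2+2+6 = 10 ballots; Gamma wins 10–7.
Gamma vs Delta: Gamma is ranked higher on 2+1+6 = 9 ballots, Delta on 8. Gamma wins 9–8.
Sigma vs Eta: Sigma is ranked higher on 2+6 = 8 ballots, Eta on 9. Eta wins 9–8.
Sigma vs Delta: Sigma preferred on 2+1+6 = 9 ballots; Sigma wins 9–8.
Eta vs Delta: Eta is ranked higher on 1+6+6 = 13 ballots, Delta on 4. Eta wins 13–4.
Gamma beats each of Sigma, Eta, Delta — Gamma is the Condorcet winner.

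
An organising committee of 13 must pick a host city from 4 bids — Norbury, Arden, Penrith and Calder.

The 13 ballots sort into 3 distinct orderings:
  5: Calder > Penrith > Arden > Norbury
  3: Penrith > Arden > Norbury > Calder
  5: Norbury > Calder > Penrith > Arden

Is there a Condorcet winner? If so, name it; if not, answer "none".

none

Head-to-head results (13 organisers):
Norbury vs Arden: Arden, 8–5.
Norbury vs Penrith: Penrith wins 8–5.
Norbury vs Calder: Norbury, 8–5.
Arden vs Penrith: Penrith, 13–0.
Arden vs Calder: Calder wins 10–3.
Penrith vs Calder: Calder, 10–3.
Each city drops at least one matchup (Norbury loses to Arden; Arden loses to Penrith; Penrith loses to Calder; Calder loses to Norbury); the cycle Norbury → Calder → Arden → Norbury rules out a Condorcet winner.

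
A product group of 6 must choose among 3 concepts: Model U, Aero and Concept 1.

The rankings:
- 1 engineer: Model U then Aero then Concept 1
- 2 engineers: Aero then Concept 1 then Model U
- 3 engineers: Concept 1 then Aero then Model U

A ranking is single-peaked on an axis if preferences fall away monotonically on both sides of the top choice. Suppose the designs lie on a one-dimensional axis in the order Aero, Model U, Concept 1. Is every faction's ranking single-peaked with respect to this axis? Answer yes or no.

Axis positions: Aero=1, Model U=2, Concept 1=3.
Faction 1 (peak Model U at position 2): ranking walks positions 2-1-3, expanding outward from the peak — single-peaked.
Faction 2: ranking walks positions 1-3-2; Concept 1 is ranked above Model U even though Model U lies between Concept 1 and the peak Aero on the axis — preferences dip and rise again. Not single-peaked.
Faction 3: ranking walks positions 3-1-2; Aero is ranked above Model U even though Model U lies between Aero and the peak Concept 1 on the axis — preferences dip and rise again. Not single-peaked.
Faction 2 violates single-peakedness, so the profile is not single-peaked on this axis.

no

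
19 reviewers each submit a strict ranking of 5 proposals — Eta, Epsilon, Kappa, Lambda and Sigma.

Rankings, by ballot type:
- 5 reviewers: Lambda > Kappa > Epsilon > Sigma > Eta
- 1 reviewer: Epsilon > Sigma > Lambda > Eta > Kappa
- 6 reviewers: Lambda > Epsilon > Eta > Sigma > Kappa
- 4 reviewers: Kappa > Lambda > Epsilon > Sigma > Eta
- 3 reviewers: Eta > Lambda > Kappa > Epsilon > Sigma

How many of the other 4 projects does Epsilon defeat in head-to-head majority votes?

2

Epsilon against each rival (19 reviewers):
Epsilon–Eta: Epsilon 16–3.
Epsilon–Kappa: Kappa 12–7.
Epsilon–Lambda: Lambda 18–1.
Epsilon vs Sigma: Epsilon wins 19–0.
Epsilon beats Eta, Sigma; loses to Kappa, Lambda — 2 pairwise wins.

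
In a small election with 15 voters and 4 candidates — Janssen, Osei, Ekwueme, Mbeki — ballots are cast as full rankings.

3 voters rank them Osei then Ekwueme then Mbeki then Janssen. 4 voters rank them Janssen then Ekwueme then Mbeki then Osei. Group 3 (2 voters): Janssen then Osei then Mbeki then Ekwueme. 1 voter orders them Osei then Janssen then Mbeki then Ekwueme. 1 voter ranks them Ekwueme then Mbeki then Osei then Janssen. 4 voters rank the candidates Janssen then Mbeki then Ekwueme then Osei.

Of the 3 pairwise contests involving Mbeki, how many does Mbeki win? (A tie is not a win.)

Mbeki against each rival (15 voters):
Mbeki vs Janssen: Janssen, 11–4.
Mbeki–Osei: Mbeki 9–6.
Mbeki vs Ekwueme: Mbeki preferred on 2+1+4 = 7 ballots; Ekwueme wins 8–7.
Mbeki beats Osei; loses to Janssen, Ekwueme — 1 pairwise win.

1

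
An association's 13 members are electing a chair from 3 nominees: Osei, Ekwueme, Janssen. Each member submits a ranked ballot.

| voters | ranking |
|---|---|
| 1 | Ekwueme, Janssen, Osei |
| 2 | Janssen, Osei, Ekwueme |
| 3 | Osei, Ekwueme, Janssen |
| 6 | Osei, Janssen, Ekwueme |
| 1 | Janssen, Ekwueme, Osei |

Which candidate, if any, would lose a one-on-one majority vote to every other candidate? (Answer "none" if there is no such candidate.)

Ekwueme

Pairwise majorities:
Osei vs Ekwueme: Osei, 11–2.
Osei vs Janssen: 3+6 = 9 for Osei, 4 for Janssen — Osei by 9–4.
Ekwueme vs Janssen: 1+3 = 4 for Ekwueme, 9 for Janssen — Janssen by 9–4.
Only Ekwueme has no wins; Ekwueme is the Condorcet loser.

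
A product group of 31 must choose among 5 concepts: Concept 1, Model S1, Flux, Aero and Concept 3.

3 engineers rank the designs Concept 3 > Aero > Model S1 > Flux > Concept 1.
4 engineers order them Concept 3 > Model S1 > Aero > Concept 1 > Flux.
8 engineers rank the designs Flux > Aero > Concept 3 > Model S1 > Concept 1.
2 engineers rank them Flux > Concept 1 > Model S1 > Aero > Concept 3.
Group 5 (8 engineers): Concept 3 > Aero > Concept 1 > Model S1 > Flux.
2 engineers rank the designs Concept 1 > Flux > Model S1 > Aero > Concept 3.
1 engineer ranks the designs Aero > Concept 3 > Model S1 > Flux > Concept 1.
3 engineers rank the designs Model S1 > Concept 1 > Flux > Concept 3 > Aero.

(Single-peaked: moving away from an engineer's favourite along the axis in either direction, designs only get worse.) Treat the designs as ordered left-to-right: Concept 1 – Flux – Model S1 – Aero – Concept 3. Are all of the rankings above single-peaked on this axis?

Axis positions: Concept 1=1, Flux=2, Model S1=3, Aero=4, Concept 3=5.
Group 1 (peak Concept 3 at position 5): ranking walks positions 5-4-3-2-1, expanding outward from the peak — single-peaked.
Group 2: ranking walks positions 5-3-4-1-2; Model S1 is ranked above Aero even though Aero lies between Model S1 and the peak Concept 3 on the axis — preferences dip and rise again. Not single-peaked.
Group 3: ranking walks positions 2-4-5-3-1; Aero is ranked above Model S1 even though Model S1 lies between Aero and the peak Flux on the axis — preferences dip and rise again. Not single-peaked.
Group 4 (peak Flux at position 2): ranking walks positions 2-1-3-4-5, expanding outward from the peak — single-peaked.
Group 5: ranking walks positions 5-4-1-3-2; Concept 1 is ranked above Model S1 even though Model S1 lies between Concept 1 and the peak Concept 3 on the axis — preferences dip and rise again. Not single-peaked.
Group 6 (peak Concept 1 at position 1): ranking walks positions 1-2-3-4-5, expanding outward from the peak — single-peaked.
Group 7 (peak Aero at position 4): ranking walks positions 4-5-3-2-1, expanding outward from the peak — single-peaked.
Group 8: ranking walks positions 3-1-2-5-4; Concept 1 is ranked above Flux even though Flux lies between Concept 1 and the peak Model S1 on the axis — preferences dip and rise again. Not single-peaked.
Group 2 violates single-peakedness, so the profile is not single-peaked on this axis.

no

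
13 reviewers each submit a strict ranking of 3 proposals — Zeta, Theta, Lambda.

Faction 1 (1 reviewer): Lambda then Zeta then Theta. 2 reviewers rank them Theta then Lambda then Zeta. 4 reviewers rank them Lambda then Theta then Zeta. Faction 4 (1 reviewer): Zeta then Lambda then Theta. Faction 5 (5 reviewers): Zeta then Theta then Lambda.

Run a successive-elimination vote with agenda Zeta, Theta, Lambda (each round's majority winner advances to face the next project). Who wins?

Lambda

Round 1: Zeta vs Theta — 7–6, Zeta advances.
Round 2: Zeta vs Lambda — 6–7, Lambda advances.
Lambda survives the agenda.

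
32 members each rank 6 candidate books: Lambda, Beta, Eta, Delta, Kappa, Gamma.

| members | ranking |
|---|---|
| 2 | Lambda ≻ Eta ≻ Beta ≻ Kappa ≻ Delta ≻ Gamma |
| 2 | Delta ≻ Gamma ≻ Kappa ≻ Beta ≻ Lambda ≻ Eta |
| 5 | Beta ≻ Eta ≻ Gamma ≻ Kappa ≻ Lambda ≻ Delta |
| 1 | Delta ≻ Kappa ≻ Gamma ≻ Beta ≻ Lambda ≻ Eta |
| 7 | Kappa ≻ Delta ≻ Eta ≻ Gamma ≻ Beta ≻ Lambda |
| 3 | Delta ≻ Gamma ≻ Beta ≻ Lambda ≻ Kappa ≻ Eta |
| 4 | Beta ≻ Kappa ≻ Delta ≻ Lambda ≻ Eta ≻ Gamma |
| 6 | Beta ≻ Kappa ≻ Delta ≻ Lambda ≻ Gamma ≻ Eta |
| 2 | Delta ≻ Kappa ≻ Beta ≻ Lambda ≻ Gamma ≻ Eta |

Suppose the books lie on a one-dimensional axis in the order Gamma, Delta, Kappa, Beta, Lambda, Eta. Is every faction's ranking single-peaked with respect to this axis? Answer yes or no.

Axis positions: Gamma=1, Delta=2, Kappa=3, Beta=4, Lambda=5, Eta=6.
Faction 1 (peak Lambda at position 5): ranking walks positions 5-6-4-3-2-1, expanding outward from the peak — single-peaked.
Faction 2 (peak Delta at position 2): ranking walks positions 2-1-3-4-5-6, expanding outward from the peak — single-peaked.
Faction 3: ranking walks positions 4-6-1-3-5-2; Eta is ranked above Lambda even though Lambda lies between Eta and the peak Beta on the axis — preferences dip and rise again. Not single-peaked.
Faction 4 (peak Delta at position 2): ranking walks positions 2-3-1-4-5-6, expanding outward from the peak — single-peaked.
Faction 5: ranking walks positions 3-2-6-1-4-5; Eta is ranked above Beta even though Beta lies between Eta and the peak Kappa on the axis — preferences dip and rise again. Not single-peaked.
Faction 6: ranking walks positions 2-1-4-5-3-6; Beta is ranked above Kappa even though Kappa lies between Beta and the peak Delta on the axis — preferences dip and rise again. Not single-peaked.
Faction 7 (peak Beta at position 4): ranking walks positions 4-3-2-5-6-1, expanding outward from the peak — single-peaked.
Faction 8 (peak Beta at position 4): ranking walks positions 4-3-2-5-1-6, expanding outward from the peak — single-peaked.
Faction 9 (peak Delta at position 2): ranking walks positions 2-3-4-5-1-6, expanding outward from the peak — single-peaked.
Faction 3 violates single-peakedness, so the profile is not single-peaked on this axis.

no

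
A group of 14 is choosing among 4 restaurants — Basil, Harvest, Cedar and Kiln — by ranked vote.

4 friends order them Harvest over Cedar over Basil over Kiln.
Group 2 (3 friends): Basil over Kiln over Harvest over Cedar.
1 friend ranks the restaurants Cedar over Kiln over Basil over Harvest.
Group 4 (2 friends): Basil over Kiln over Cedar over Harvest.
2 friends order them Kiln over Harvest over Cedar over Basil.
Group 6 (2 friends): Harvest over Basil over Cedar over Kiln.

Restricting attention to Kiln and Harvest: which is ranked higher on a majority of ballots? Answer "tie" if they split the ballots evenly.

Ballots ranking Kiln above Harvest: 3 + 1 + 2 + 2 = 8.
Ballots ranking Harvest above Kiln: 14 − 8 = 6.
Kiln wins the head-to-head 8–6.

Kiln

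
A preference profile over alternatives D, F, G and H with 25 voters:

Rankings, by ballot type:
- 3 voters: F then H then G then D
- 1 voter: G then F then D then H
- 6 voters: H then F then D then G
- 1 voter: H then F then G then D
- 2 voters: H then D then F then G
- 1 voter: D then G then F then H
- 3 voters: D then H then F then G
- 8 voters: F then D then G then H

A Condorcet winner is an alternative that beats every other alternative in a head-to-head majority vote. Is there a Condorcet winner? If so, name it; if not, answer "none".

Pairwise majorities:
D vs F: 6 to 19, F.
D vs G: D is ranked higher on 6+2+1+3+8 = 20 ballots, G on 5. D wins 20–5.
D vs H: 1+1+3+8 = 13 for D, 12 for H — D by 13–12.
F vs G: F is ranked higher on 3+6+1+2+3+8 = 23 ballots, G on 2. F wins 23–2.
F vs H: 3+1+1+8 = 13 for F, 12 for H — F by 13–12.
G vs H: G preferred on 1+1+8 = 10 ballots; H wins 15–10.
F defeats every rival head-to-head and is the Condorcet winner.

F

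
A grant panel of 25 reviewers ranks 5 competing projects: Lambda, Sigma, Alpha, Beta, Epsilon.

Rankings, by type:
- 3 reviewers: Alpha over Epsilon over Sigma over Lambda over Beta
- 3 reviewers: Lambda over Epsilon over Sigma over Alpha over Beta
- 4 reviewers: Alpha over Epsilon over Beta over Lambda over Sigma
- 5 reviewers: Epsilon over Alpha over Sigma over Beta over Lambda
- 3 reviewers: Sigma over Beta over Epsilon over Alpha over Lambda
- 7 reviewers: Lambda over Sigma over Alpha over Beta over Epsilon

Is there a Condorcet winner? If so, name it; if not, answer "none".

Head-to-head results (25 reviewers):
Lambda vs Sigma: Lambda wins 14–11.
Lambda–Alpha: Alpha 15–10.
Lambda vs Beta: Lambda, 13–12.
Lambda vs Epsilon: Epsilon, 15–10.
Sigma vs Alpha: Sigma wins 13–12.
Sigma vs Beta: Sigma, 21–4.
Sigma vs Epsilon: Epsilon wins 15–10.
Alpha vs Beta: Alpha wins 22–3.
Alpha–Epsilon: Alpha 14–11.
Beta vs Epsilon: Epsilon wins 15–10.
Every project loses at least once (Lambda loses to Alpha; Sigma loses to Lambda; Alpha loses to Sigma; Beta loses to Lambda; Epsilon loses to Alpha). The majority relation contains the cycle Lambda → Sigma → Alpha → Lambda, so there is no Condorcet winner.

none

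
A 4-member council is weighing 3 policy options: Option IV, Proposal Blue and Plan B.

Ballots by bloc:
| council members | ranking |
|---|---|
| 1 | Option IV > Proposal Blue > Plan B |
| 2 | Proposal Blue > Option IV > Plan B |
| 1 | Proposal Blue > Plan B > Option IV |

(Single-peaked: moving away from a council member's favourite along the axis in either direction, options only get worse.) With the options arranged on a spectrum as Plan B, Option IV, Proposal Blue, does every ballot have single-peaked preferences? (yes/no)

Axis positions: Plan B=1, Option IV=2, Proposal Blue=3.
Bloc 1 (peak Option IV at position 2): ranking walks positions 2-3-1, expanding outward from the peak — single-peaked.
Bloc 2 (peak Proposal Blue at position 3): ranking walks positions 3-2-1, expanding outward from the peak — single-peaked.
Bloc 3: ranking walks positions 3-1-2; Plan B is ranked above Option IV even though Option IV lies between Plan B and the peak Proposal Blue on the axis — preferences dip and rise again. Not single-peaked.
Bloc 3 violates single-peakedness, so the profile is not single-peaked on this axis.

no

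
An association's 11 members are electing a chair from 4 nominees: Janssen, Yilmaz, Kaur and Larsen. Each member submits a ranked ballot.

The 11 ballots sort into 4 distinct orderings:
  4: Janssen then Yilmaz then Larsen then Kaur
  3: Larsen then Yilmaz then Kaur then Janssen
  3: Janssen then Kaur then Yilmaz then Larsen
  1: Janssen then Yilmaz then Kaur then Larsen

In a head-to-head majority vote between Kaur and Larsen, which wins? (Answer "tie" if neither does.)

Larsen

Ballots ranking Kaur above Larsen: 3 + 1 = 4.
Ballots ranking Larsen above Kaur: 11 − 4 = 7.
Larsen wins the head-to-head 7–4.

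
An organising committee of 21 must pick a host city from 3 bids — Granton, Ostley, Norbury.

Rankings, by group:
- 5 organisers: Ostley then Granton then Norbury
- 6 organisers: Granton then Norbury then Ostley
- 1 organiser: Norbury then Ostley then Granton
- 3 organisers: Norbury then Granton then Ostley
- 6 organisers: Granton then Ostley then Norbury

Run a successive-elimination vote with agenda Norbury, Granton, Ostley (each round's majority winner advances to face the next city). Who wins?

Round 1: Norbury vs Granton — 4–17, Granton advances.
Round 2: Granton vs Ostley — 15–6, Granton advances.
The agenda winner is Granton.

Granton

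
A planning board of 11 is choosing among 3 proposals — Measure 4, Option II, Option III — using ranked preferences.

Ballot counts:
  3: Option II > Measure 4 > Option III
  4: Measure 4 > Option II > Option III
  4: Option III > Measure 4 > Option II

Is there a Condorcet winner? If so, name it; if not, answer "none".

Check each pair by majority over 11 ballots:
Measure 4 vs Option II: Measure 4, 8–3.
Measure 4 vs Option III: Measure 4 wins 7–4.
Option II vs Option III: Option II, 7–4.
Measure 4 beats each of Option II, Option III — Measure 4 is the Condorcet winner.

Measure 4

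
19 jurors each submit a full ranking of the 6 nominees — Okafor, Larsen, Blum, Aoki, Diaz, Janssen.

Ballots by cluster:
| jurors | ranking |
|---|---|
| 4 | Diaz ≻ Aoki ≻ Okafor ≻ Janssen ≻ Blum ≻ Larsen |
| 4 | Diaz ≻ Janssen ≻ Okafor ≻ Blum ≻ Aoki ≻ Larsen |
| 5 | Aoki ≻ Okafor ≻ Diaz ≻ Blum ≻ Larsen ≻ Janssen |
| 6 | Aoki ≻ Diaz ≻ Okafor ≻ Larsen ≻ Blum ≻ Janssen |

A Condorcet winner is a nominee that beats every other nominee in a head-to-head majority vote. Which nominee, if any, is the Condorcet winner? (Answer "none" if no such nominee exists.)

Pairwise majorities:
Okafor vs Larsen: Okafor preferred on 4+4+5+6 = 19 ballots; Okafor wins 19–0.
Okafor vs Blum: Okafor preferred on 4+4+5+6 = 19 ballots; Okafor wins 19–0.
Okafor vs Aoki: 4 to 15, Aoki.
Okafor vs Diaz: Okafor preferred on 5 ballots; Diaz wins 14–5.
Okafor vs Janssen: Okafor is ranked higher on 4+5+6 = 15 ballots, Janssen on 4. Okafor wins 15–4.
Larsen vs Blum: 6 to 13, Blum.
Larsen vs Aoki: 0 for Larsen, 19 for Aoki — Aoki by 19–0.
Larsen vs Diaz: Larsen preferred on 0 ballots; Diaz wins 19–0.
Larsen vs Janssen: Larsen preferred on 5+6 = 11 ballots; Larsen wins 11–8.
Blum vs Aoki: Blum preferred on 4 ballots; Aoki wins 15–4.
Blum vs Diaz: 0 for Blum, 19 for Diaz — Diaz by 19–0.
Blum vs Janssen: Blum is ranked higher on 5+6 = 11 ballots, Janssen on 8. Blum wins 11–8.
Aoki vs Diaz: 5+6 = 11 for Aoki, 8 for Diaz — Aoki by 11–8.
Aoki vs Janssen: Aoki preferred on 4+5+6 = 15 ballots; Aoki wins 15–4.
Diaz vs Janssen: 4+4+5+6 = 19 for Diaz, 0 for Janssen — Diaz by 19–0.
Aoki wins every pairwise contest, so Aoki is the Condorcet winner.

Aoki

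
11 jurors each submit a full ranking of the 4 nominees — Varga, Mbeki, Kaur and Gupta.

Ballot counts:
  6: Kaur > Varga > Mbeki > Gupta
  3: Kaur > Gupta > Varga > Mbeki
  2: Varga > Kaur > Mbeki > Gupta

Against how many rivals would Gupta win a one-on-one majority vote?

0

Gupta against each rival (11 jurors):
Gupta vs Varga: 3 for Gupta, 8 for Varga — Varga by 8–3.
Gupta vs Mbeki: 3 for Gupta, 8 for Mbeki — Mbeki by 8–3.
Gupta vs Kaur: Kaur, 11–0.
Gupta beats no one; loses to Varga, Mbeki, Kaur — 0 pairwise wins.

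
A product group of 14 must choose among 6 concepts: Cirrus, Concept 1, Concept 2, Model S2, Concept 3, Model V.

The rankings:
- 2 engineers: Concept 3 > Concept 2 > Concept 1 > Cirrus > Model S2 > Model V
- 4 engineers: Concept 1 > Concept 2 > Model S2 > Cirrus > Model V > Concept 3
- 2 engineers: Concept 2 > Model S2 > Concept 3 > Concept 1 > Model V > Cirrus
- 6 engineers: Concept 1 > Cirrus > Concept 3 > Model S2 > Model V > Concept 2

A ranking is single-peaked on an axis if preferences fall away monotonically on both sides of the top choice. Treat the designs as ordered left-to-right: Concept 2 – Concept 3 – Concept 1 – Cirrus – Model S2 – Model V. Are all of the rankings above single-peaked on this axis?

Axis positions: Concept 2=1, Concept 3=2, Concept 1=3, Cirrus=4, Model S2=5, Model V=6.
Group 1 (peak Concept 3 at position 2): ranking walks positions 2-1-3-4-5-6, expanding outward from the peak — single-peaked.
Group 2: ranking walks positions 3-1-5-4-6-2; Concept 2 is ranked above Concept 3 even though Concept 3 lies between Concept 2 and the peak Concept 1 on the axis — preferences dip and rise again. Not single-peaked.
Group 3: ranking walks positions 1-5-2-3-6-4; Model S2 is ranked above Concept 3 even though Concept 3 lies between Model S2 and the peak Concept 2 on the axis — preferences dip and rise again. Not single-peaked.
Group 4 (peak Concept 1 at position 3): ranking walks positions 3-4-2-5-6-1, expanding outward from the peak — single-peaked.
Group 2 violates single-peakedness, so the profile is not single-peaked on this axis.

no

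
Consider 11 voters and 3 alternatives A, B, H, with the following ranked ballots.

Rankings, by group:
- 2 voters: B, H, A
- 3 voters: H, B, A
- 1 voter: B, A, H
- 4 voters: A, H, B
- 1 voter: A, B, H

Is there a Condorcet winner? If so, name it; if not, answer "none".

Pairwise majorities:
A–B: B 6–5.
A vs H: 1+4+1 = 6 for A, 5 for H — A by 6–5.
B vs H: 4 to 7, H.
Every alternative loses at least once (A loses to B; B loses to H; H loses to A). The majority relation contains the cycle A > H > B > A, so there is no Condorcet winner.

none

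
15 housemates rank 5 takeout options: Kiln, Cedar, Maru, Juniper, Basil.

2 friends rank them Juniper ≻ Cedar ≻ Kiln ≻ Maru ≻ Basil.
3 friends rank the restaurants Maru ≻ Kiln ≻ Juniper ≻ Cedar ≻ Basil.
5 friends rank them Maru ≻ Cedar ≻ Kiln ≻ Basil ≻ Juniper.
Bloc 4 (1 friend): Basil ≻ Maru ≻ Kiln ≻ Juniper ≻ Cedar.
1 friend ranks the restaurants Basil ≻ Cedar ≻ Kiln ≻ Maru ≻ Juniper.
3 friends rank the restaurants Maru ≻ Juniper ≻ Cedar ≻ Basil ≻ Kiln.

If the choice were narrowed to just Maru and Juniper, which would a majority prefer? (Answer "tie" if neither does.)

Maru

Ballots ranking Maru above Juniper: 3 + 5 + 1 + 1 + 3 = 13.
Ballots ranking Juniper above Maru: 15 − 13 = 2.
Maru wins the head-to-head 13–2.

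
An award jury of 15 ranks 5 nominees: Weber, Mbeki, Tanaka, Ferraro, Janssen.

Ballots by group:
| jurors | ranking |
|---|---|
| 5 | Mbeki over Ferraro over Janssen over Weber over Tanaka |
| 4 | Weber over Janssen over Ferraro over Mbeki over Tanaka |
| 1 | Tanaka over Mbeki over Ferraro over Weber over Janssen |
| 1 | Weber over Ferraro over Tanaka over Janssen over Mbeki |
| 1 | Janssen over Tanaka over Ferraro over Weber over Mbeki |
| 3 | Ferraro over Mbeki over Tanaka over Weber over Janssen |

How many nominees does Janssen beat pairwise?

Janssen against each rival (15 jurors):
Janssen vs Weber: 6 to 9, Weber.
Janssen vs Mbeki: 4+1+1 = 6 for Janssen, 9 for Mbeki — Mbeki by 9–6.
Janssen–Tanaka: Janssen 10–5.
Janssen vs Ferraro: 5 to 10, Ferraro.
Janssen beats Tanaka; loses to Weber, Mbeki, Ferraro — 1 pairwise win.

1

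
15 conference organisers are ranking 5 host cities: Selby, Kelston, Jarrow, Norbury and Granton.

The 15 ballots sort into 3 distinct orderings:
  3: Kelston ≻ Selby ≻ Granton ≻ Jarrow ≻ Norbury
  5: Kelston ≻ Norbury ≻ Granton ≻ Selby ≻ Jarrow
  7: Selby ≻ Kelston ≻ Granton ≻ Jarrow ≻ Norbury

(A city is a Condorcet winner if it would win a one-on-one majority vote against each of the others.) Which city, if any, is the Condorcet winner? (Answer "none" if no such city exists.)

Kelston

Check each pair by majority over 15 ballots:
Selby vs Kelston: 7 for Selby, 8 for Kelston — Kelston by 8–7.
Selby vs Jarrow: 15 to 0, Selby.
Selby vs Norbury: Selby, 10–5.
Selby vs Granton: Selby, 10–5.
Kelston vs Jarrow: Kelston preferred on 3+5+7 = 15 ballots; Kelston wins 15–0.
Kelston vs Norbury: 15 to 0, Kelston.
Kelston vs Granton: Kelston, 15–0.
Jarrow vs Norbury: Jarrow preferred on 3+7 = 10 ballots; Jarrow wins 10–5.
Jarrow–Granton: Granton 15–0.
Norbury vs Granton: Granton wins 10–5.
Only Kelston has no losses; Kelston is the Condorcet winner.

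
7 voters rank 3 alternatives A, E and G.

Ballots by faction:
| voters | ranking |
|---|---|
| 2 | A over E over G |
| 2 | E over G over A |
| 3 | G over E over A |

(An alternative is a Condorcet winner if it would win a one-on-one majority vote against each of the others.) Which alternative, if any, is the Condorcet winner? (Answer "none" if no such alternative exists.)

Check each pair by majority over 7 ballots:
A vs E: 2 for A, 5 for E — E by 5–2.
A vs G: A preferred on 2 ballots; G wins 5–2.
E vs G: E preferred on 2+2 = 4 ballots; E wins 4–3.
E defeats every rival head-to-head and is the Condorcet winner.

E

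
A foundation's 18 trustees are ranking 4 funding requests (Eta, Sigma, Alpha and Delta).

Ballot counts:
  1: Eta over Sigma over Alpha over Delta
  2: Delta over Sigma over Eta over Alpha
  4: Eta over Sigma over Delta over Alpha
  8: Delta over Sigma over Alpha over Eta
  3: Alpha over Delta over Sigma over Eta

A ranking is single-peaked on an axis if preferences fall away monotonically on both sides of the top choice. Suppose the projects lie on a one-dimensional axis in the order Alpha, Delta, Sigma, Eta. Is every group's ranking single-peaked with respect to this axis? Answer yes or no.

no

Axis positions: Alpha=1, Delta=2, Sigma=3, Eta=4.
Group 1: ranking walks positions 4-3-1-2; Alpha is ranked above Delta even though Delta lies between Alpha and the peak Eta on the axis — preferences dip and rise again. Not single-peaked.
Group 2 (peak Delta at position 2): ranking walks positions 2-3-4-1, expanding outward from the peak — single-peaked.
Group 3 (peak Eta at position 4): ranking walks positions 4-3-2-1, expanding outward from the peak — single-peaked.
Group 4 (peak Delta at position 2): ranking walks positions 2-3-1-4, expanding outward from the peak — single-peaked.
Group 5 (peak Alpha at position 1): ranking walks positions 1-2-3-4, expanding outward from the peak — single-peaked.
Group 1 violates single-peakedness, so the profile is not single-peaked on this axis.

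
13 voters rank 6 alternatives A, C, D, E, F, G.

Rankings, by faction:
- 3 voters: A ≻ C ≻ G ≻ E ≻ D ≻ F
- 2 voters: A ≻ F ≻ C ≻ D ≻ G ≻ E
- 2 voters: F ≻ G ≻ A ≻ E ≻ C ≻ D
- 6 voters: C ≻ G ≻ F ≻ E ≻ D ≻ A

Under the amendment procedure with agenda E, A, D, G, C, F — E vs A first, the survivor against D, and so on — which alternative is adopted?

Round 1: E vs A — 6–7, A advances.
Round 2: A vs D — 7–6, A advances.
Round 3: A vs G — 5–8, G advances.
Round 4: G vs C — 2–11, C advances.
Round 5: C vs F — 9–4, C advances.
The agenda winner is C.

C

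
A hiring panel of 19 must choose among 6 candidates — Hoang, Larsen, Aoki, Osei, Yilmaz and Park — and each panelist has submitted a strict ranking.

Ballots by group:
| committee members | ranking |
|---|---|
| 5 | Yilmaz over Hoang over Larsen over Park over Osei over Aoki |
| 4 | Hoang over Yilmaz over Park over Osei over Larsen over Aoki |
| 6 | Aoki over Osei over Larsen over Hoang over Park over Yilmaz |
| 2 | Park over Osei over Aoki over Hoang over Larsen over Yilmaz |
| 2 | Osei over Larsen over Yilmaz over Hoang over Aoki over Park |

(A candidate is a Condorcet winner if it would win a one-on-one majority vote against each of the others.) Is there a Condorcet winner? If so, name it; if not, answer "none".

none

Pairwise majorities:
Hoang–Larsen: Hoang 11–8.
Hoang vs Aoki: Hoang, 11–8.
Hoang vs Osei: 5+4 = 9 for Hoang, 10 for Osei — Osei by 10–9.
Hoang vs Yilmaz: Hoang wins 12–7.
Hoang vs Park: Hoang, 17–2.
Larsen–Aoki: Larsen 11–8.
Larsen vs Osei: 5 to 14, Osei.
Larsen vs Yilmaz: Larsen wins 10–9.
Larsen vs Park: Larsen, 13–6.
Aoki vs Osei: Aoki preferred on 6 ballots; Osei wins 13–6.
Aoki vs Yilmaz: Aoki is ranked higher on 6+2 = 8 ballots, Yilmaz on 11. Yilmaz wins 11–8.
Aoki vs Park: Aoki is ranked higher on 6+2 = 8 ballots, Park on 11. Park wins 11–8.
Osei vs Yilmaz: 10 to 9, Osei.
Osei vs Park: Osei preferred on 6+2 = 8 ballots; Park wins 11–8.
Yilmaz vs Park: Yilmaz is ranked higher on 5+4+2 = 11 ballots, Park on 8. Yilmaz wins 11–8.
Every candidate loses at least once (Hoang loses to Osei; Larsen loses to Hoang; Aoki loses to Hoang; Osei loses to Park; Yilmaz loses to Hoang; Park loses to Hoang). The majority relation contains the cycle Hoang → Park → Osei → Hoang, so there is no Condorcet winner.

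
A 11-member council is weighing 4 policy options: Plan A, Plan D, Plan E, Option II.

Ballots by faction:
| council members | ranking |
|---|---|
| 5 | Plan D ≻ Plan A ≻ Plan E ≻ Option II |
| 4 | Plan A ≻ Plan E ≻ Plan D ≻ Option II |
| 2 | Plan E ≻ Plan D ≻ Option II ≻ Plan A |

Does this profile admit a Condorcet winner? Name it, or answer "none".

none

Head-to-head results (11 council members):
Plan A vs Plan D: 4 to 7, Plan D.
Plan A vs Plan E: 9 to 2, Plan A.
Plan A vs Option II: Plan A preferred on 5+4 = 9 ballots; Plan A wins 9–2.
Plan D vs Plan E: Plan E wins 6–5.
Plan D vs Option II: Plan D wins 11–0.
Plan E vs Option II: 11 to 0, Plan E.
Every option loses at least once (Plan A loses to Plan D; Plan D loses to Plan E; Plan E loses to Plan A; Option II loses to Plan A). The majority relation contains the cycle Plan A → Plan E → Plan D → Plan A, so there is no Condorcet winner.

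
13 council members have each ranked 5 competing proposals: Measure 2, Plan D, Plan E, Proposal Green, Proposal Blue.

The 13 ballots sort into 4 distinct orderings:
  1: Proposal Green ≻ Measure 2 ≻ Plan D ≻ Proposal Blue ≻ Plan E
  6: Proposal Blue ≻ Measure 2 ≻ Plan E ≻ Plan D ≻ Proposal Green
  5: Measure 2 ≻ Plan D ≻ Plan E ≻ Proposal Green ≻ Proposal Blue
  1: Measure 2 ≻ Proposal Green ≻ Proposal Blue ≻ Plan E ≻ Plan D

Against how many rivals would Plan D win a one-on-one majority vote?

1

Plan D against each rival (13 council members):
Plan D–Measure 2: Measure 2 13–0.
Plan D vs Plan E: Plan D is ranked higher on 1+5 = 6 ballots, Plan E on 7. Plan E wins 7–6.
Plan D vs Proposal Green: Plan D preferred on 6+5 = 11 ballots; Plan D wins 11–2.
Plan D vs Proposal Blue: 6 to 7, Proposal Blue.
Plan D beats Proposal Green; loses to Measure 2, Plan E, Proposal Blue — 1 pairwise win.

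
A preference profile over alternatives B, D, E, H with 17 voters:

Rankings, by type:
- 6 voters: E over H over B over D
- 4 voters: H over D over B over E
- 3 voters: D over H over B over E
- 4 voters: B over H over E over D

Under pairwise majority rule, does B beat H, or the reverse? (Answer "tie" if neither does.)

H

Ballots ranking B above H: 4.
Ballots ranking H above B: 17 − 4 = 13.
H wins the head-to-head 13–4.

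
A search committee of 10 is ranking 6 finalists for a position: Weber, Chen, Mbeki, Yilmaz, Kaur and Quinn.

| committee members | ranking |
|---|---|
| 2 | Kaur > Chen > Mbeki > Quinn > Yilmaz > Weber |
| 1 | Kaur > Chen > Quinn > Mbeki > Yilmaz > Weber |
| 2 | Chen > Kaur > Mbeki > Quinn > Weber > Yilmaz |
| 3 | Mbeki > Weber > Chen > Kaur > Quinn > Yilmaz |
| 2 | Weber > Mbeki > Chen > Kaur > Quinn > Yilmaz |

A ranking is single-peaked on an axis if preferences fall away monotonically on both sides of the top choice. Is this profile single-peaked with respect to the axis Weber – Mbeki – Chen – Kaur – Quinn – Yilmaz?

Axis positions: Weber=1, Mbeki=2, Chen=3, Kaur=4, Quinn=5, Yilmaz=6.
Group 1 (peak Kaur at position 4): ranking walks positions 4-3-2-5-6-1, expanding outward from the peak — single-peaked.
Group 2 (peak Kaur at position 4): ranking walks positions 4-3-5-2-6-1, expanding outward from the peak — single-peaked.
Group 3 (peak Chen at position 3): ranking walks positions 3-4-2-5-1-6, expanding outward from the peak — single-peaked.
Group 4 (peak Mbeki at position 2): ranking walks positions 2-1-3-4-5-6, expanding outward from the peak — single-peaked.
Group 5 (peak Weber at position 1): ranking walks positions 1-2-3-4-5-6, expanding outward from the peak — single-peaked.
Every ranking is single-peaked on this axis.

yes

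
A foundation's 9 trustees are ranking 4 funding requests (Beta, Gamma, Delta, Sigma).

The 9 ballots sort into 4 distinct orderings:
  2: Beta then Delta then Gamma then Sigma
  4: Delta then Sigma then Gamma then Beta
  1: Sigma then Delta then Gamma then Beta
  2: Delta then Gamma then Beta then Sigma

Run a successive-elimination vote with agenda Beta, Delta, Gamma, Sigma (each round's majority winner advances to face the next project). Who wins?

Delta

Round 1: Beta vs Delta — 2–7, Delta advances.
Round 2: Delta vs Gamma — 9–0, Delta advances.
Round 3: Delta vs Sigma — 8–1, Delta advances.
The agenda winner is Delta.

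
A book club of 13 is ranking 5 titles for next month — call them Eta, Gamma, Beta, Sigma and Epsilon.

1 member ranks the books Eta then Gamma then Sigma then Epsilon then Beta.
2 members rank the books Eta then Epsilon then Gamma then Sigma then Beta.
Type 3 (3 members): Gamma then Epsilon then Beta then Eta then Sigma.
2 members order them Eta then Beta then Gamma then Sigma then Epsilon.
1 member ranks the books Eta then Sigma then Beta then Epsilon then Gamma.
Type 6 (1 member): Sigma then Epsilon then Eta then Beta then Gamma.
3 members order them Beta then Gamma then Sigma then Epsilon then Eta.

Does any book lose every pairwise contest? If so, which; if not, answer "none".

none

Pairwise majorities:
Eta vs Gamma: 1+2+2+1+1 = 7 for Eta, 6 for Gamma — Eta by 7–6.
Eta vs Beta: Eta, 7–6.
Eta vs Sigma: Eta is ranked higher on 1+2+3+2+1 = 9 ballots, Sigma on 4. Eta wins 9–4.
Eta–Epsilon: Epsilon 7–6.
Gamma vs Beta: 1+2+3 = 6 for Gamma, 7 for Beta — Beta by 7–6.
Gamma vs Sigma: Gamma preferred on 1+2+3+2+3 = 11 ballots; Gamma wins 11–2.
Gamma vs Epsilon: Gamma, 9–4.
Beta vs Sigma: 8 to 5, Beta.
Beta vs Epsilon: Beta preferred on 2+1+3 = 6 ballots; Epsilon wins 7–6.
Sigma vs Epsilon: Sigma preferred on 1+2+1+1+3 = 8 ballots; Sigma wins 8–5.
Every book wins at least one matchup (Eta beats Gamma; Gamma beats Sigma; Beta beats Gamma; Sigma beats Epsilon; Epsilon beats Eta), so there is no Condorcet loser.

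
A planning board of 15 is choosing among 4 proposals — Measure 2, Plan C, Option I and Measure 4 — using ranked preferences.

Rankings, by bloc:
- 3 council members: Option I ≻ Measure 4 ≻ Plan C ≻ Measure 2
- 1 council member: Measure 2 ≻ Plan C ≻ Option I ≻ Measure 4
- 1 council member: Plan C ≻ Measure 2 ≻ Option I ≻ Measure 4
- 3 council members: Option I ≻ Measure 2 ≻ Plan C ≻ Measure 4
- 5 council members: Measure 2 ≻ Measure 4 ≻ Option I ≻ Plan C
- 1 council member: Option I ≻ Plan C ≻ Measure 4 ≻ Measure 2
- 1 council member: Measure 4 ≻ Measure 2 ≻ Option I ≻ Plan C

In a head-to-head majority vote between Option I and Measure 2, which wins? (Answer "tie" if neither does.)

Measure 2

Ballots ranking Option I above Measure 2: 3 + 3 + 1 = 7.
Ballots ranking Measure 2 above Option I: 15 − 7 = 8.
Measure 2 wins the head-to-head 8–7.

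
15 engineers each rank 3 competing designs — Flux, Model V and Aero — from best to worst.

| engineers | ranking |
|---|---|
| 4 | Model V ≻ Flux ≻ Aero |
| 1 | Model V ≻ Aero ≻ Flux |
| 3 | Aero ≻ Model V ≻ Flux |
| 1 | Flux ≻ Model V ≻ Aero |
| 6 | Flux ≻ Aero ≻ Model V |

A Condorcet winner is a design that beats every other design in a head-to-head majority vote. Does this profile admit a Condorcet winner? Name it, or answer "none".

none

Head-to-head results (15 engineers):
Flux vs Model V: Flux is ranked higher on 1+6 = 7 ballots, Model V on 8. Model V wins 8–7.
Flux vs Aero: Flux preferred on 4+1+6 = 11 ballots; Flux wins 11–4.
Model V vs Aero: Model V preferred on 4+1+1 = 6 ballots; Aero wins 9–6.
Each design drops at least one matchup (Flux loses to Model V; Model V loses to Aero; Aero loses to Flux); the cycle Flux beats Aero beats Model V beats Flux rules out a Condorcet winner.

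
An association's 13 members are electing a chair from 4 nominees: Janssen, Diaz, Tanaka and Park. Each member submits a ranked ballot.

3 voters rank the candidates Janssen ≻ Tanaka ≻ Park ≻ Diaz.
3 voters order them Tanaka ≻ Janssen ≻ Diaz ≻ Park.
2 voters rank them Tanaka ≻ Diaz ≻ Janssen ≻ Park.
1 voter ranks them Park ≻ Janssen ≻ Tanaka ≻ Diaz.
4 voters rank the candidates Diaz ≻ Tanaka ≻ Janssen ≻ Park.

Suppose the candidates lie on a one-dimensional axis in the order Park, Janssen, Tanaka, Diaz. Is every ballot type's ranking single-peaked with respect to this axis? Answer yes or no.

yes

Axis positions: Park=1, Janssen=2, Tanaka=3, Diaz=4.
Ballot type 1 (peak Janssen at position 2): ranking walks positions 2-3-1-4, expanding outward from the peak — single-peaked.
Ballot type 2 (peak Tanaka at position 3): ranking walks positions 3-2-4-1, expanding outward from the peak — single-peaked.
Ballot type 3 (peak Tanaka at position 3): ranking walks positions 3-4-2-1, expanding outward from the peak — single-peaked.
Ballot type 4 (peak Park at position 1): ranking walks positions 1-2-3-4, expanding outward from the peak — single-peaked.
Ballot type 5 (peak Diaz at position 4): ranking walks positions 4-3-2-1, expanding outward from the peak — single-peaked.
Every ranking is single-peaked on this axis.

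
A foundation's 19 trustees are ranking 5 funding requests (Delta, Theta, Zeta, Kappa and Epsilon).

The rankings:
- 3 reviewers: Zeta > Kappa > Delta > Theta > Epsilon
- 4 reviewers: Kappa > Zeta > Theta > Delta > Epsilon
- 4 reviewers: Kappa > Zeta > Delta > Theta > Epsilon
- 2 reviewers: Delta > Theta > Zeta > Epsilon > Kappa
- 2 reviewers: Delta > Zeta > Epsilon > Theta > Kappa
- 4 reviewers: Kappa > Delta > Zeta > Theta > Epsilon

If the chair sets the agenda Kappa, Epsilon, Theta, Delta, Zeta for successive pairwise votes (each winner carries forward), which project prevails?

Round 1: Kappa vs Epsilon — 15–4, Kappa advances.
Round 2: Kappa vs Theta — 15–4, Kappa advances.
Round 3: Kappa vs Delta — 15–4, Kappa advances.
Round 4: Kappa vs Zeta — 12–7, Kappa advances.
Kappa survives the agenda.

Kappa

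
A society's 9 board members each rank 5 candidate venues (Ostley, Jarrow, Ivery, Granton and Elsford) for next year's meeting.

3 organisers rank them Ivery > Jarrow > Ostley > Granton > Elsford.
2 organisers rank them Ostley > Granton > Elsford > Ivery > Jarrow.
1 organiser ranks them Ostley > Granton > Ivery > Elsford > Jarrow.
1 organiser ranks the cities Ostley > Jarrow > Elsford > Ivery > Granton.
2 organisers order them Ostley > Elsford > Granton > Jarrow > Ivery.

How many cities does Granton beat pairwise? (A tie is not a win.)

3

Granton against each rival (9 organisers):
Granton vs Ostley: Ostley, 9–0.
Granton vs Jarrow: Granton preferred on 2+1+2 = 5 ballots; Granton wins 5–4.
Granton vs Ivery: Granton is ranked higher on 2+1+2 = 5 ballots, Ivery on 4. Granton wins 5–4.
Granton–Elsford: Granton 6–3.
Granton beats Jarrow, Ivery, Elsford; loses to Ostley — 3 pairwise wins.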